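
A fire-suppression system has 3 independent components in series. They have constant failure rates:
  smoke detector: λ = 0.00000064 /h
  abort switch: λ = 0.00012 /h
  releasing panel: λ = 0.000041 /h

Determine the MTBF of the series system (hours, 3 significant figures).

Series of exponential components: λ_sys = Σ λ_i
λ_sys = 0.00000064 + 0.00012 + 0.000041 = 1.6164e-04 /h
MTBF = 1 / λ_sys = 6190 h

6190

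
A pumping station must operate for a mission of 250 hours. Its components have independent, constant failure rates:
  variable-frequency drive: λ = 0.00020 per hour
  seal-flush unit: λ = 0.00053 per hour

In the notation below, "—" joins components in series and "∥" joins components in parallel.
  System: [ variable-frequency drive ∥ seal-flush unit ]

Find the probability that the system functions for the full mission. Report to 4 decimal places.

0.9939

R(variable-frequency drive) = exp(−0.00020 × 250) = 0.951229
R(seal-flush unit) = exp(−0.00053 × 250) = 0.875903
Parallel (variable-frequency drive and seal-flush unit): 1 − (1 − 0.951229)(1 − 0.875903) = 0.9939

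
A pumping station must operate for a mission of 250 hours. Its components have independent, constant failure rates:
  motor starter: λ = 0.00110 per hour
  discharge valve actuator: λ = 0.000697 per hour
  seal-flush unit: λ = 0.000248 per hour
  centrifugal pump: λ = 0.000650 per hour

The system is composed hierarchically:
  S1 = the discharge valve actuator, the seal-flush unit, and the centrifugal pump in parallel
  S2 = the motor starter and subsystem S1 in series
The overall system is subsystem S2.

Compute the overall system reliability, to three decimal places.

0.758

R(motor starter) = exp(−0.00110 × 250) = 0.75957
R(discharge valve actuator) = exp(−0.000697 × 250) = 0.84009
R(seal-flush unit) = exp(−0.000248 × 250) = 0.93988
R(centrifugal pump) = exp(−0.000650 × 250) = 0.85002
Parallel (discharge valve actuator, seal-flush unit, and centrifugal pump): 1 − (1 − 0.84009)(1 − 0.93988)(1 − 0.85002) = 0.99856
Series (motor starter and [0.99856]): 0.75957 × 0.99856 = 0.758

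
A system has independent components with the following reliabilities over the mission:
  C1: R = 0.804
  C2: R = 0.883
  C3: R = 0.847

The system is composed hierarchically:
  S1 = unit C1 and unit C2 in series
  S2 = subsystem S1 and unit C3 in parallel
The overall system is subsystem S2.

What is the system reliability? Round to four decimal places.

0.9556

Series (C1 and C2): 0.804000 × 0.883000 = 0.709932
Parallel ([0.709932] and C3): 1 − (1 − 0.709932)(1 − 0.847000) = 0.9556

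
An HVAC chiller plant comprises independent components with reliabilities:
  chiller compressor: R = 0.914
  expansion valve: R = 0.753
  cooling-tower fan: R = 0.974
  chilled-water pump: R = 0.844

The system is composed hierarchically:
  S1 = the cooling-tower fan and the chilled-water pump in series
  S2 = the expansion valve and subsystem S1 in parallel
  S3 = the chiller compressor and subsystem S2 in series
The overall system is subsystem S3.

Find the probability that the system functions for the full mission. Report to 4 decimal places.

Series (cooling-tower fan and chilled-water pump): 0.974000 × 0.844000 = 0.822056
Parallel (expansion valve and [0.822056]): 1 − (1 − 0.753000)(1 − 0.822056) = 0.956048
Series (chiller compressor and [0.956048]): 0.914000 × 0.956048 = 0.8738

0.8738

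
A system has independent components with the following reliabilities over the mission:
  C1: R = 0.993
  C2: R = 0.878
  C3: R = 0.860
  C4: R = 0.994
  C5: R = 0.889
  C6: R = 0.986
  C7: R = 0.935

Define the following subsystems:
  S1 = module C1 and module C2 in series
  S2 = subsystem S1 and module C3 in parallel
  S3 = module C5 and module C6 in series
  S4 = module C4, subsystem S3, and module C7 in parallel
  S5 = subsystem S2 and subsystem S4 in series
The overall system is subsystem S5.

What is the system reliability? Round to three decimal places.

Series (C1 and C2): 0.99300 × 0.87800 = 0.87185
Parallel ([0.87185] and C3): 1 − (1 − 0.87185)(1 − 0.86000) = 0.98206
Series (C5 and C6): 0.88900 × 0.98600 = 0.87655
Parallel (C4, [0.87655], and C7): 1 − (1 − 0.99400)(1 − 0.87655)(1 − 0.93500) = 0.99995
Series ([0.98206] and [0.99995]): 0.98206 × 0.99995 = 0.982

0.982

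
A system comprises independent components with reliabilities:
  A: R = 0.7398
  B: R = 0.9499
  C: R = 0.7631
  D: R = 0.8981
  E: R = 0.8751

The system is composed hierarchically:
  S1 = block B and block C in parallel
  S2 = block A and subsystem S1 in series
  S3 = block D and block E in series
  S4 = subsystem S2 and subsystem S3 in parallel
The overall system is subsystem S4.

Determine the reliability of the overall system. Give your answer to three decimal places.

0.942

Parallel (B and C): 1 − (1 − 0.94990)(1 − 0.76310) = 0.98813
Series (A and [0.98813]): 0.73980 × 0.98813 = 0.73102
Series (D and E): 0.89810 × 0.87510 = 0.78593
Parallel ([0.73102] and [0.78593]): 1 − (1 − 0.73102)(1 − 0.78593) = 0.942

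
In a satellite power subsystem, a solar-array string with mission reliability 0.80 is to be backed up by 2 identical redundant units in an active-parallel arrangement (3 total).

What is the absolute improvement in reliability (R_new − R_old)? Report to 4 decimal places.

0.1920

R_before = 0.80
R_after = 1 − (1 − 0.80)^3 = 0.9920
ΔR = 0.9920 − 0.80 = 0.1920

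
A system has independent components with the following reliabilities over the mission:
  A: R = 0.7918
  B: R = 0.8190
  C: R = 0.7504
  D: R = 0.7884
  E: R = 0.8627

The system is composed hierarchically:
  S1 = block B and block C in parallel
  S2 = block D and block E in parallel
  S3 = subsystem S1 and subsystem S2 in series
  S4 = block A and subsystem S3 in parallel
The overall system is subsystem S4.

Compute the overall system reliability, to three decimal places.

0.985

Parallel (B and C): 1 − (1 − 0.81900)(1 − 0.75040) = 0.95482
Parallel (D and E): 1 − (1 − 0.78840)(1 − 0.86270) = 0.97095
Series ([0.95482] and [0.97095]): 0.95482 × 0.97095 = 0.92708
Parallel (A and [0.92708]): 1 − (1 − 0.79180)(1 − 0.92708) = 0.985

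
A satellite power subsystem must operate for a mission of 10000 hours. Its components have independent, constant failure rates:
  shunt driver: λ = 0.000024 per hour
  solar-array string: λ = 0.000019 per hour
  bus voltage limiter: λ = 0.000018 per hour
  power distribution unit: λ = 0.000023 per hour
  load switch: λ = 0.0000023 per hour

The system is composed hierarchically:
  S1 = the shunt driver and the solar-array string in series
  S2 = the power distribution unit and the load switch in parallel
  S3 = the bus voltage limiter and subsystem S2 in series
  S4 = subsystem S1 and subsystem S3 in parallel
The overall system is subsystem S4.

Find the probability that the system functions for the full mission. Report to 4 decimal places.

0.9411

R(shunt driver) = exp(−0.000024 × 10000) = 0.786628
R(solar-array string) = exp(−0.000019 × 10000) = 0.826959
R(bus voltage limiter) = exp(−0.000018 × 10000) = 0.835270
R(power distribution unit) = exp(−0.000023 × 10000) = 0.794534
R(load switch) = exp(−0.0000023 × 10000) = 0.977262
Series (shunt driver and solar-array string): 0.786628 × 0.826959 = 0.650509
Parallel (power distribution unit and load switch): 1 − (1 − 0.794534)(1 − 0.977262) = 0.995328
Series (bus voltage limiter and [0.995328]): 0.835270 × 0.995328 = 0.831368
Parallel ([0.650509] and [0.831368]): 1 − (1 − 0.650509)(1 − 0.831368) = 0.9411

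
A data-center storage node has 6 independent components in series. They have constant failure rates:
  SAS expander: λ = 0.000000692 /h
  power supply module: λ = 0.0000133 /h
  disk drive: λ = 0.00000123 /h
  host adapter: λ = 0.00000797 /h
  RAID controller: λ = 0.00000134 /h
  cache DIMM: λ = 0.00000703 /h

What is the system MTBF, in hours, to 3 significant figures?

Series of exponential components: λ_sys = Σ λ_i
λ_sys = 0.000000692 + 0.0000133 + 0.00000123 + 0.00000797 + 0.00000134 + 0.00000703 = 3.1562e-05 /h
MTBF = 1 / λ_sys = 31700 h

31700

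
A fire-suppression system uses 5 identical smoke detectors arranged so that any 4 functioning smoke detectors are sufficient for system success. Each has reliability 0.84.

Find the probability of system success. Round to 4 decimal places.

R = Σ_{i=4}^{5} C(5,i) p^i (1−p)^{5−i} with p = 0.84
C(5,4)·0.84^4·0.16^1 = 0.398297
C(5,5)·0.84^5·0.16^0 = 0.418212
Sum = 0.8165

0.8165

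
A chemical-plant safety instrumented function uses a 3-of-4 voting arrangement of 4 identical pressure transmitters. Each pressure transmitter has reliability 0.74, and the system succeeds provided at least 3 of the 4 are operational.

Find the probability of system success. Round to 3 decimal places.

R = Σ_{i=3}^{4} C(4,i) p^i (1−p)^{4−i} with p = 0.74
C(4,3)·0.74^3·0.26^1 = 0.42143
C(4,4)·0.74^4·0.26^0 = 0.29987
Sum = 0.721

0.721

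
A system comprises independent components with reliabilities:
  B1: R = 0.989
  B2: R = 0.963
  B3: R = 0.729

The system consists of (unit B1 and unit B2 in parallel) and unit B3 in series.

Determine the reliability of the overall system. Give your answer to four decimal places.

Parallel (B1 and B2): 1 − (1 − 0.989000)(1 − 0.963000) = 0.999593
Series ([0.999593] and B3): 0.999593 × 0.729000 = 0.7287

0.7287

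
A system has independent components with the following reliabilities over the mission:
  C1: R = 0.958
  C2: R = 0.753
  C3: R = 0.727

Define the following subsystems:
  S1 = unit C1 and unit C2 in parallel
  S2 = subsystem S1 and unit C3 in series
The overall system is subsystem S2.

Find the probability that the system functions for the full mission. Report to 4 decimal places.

Parallel (C1 and C2): 1 − (1 − 0.958000)(1 − 0.753000) = 0.989626
Series ([0.989626] and C3): 0.989626 × 0.727000 = 0.7195

0.7195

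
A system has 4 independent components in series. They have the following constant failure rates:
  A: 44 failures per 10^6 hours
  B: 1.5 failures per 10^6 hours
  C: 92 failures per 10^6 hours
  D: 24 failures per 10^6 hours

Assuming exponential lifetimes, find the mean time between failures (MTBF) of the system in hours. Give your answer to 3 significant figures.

Series of exponential components: λ_sys = Σ λ_i
λ_sys = 0.000044 + 0.0000015 + 0.000092 + 0.000024 = 1.6150e-04 /h
MTBF = 1 / λ_sys = 6190 h

6190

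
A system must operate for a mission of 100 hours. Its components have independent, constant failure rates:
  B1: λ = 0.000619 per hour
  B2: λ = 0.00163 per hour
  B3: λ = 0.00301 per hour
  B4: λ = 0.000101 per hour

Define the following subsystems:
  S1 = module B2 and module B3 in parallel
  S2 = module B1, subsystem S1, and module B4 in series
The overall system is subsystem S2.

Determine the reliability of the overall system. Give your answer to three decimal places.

R(B1) = exp(−0.000619 × 100) = 0.93998
R(B2) = exp(−0.00163 × 100) = 0.84959
R(B3) = exp(−0.00301 × 100) = 0.74008
R(B4) = exp(−0.000101 × 100) = 0.98995
Parallel (B2 and B3): 1 − (1 − 0.84959)(1 − 0.74008) = 0.96091
Series (B1, [0.96091], and B4): 0.93998 × 0.96091 × 0.98995 = 0.894

0.894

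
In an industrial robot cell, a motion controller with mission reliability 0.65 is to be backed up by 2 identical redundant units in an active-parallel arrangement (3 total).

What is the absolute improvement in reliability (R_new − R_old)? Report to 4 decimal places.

0.3071

R_before = 0.65
R_after = 1 − (1 − 0.65)^3 = 0.9571
ΔR = 0.9571 − 0.65 = 0.3071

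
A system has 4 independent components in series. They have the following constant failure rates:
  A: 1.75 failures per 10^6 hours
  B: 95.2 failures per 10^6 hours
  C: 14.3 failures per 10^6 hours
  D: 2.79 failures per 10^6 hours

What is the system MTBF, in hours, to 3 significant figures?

Series of exponential components: λ_sys = Σ λ_i
λ_sys = 0.00000175 + 0.0000952 + 0.0000143 + 0.00000279 = 1.1404e-04 /h
MTBF = 1 / λ_sys = 8770 h

8770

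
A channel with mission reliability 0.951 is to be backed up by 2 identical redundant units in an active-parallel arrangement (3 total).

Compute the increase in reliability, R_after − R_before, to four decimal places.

0.0489

R_before = 0.951
R_after = 1 − (1 − 0.951)^3 = 0.9999
ΔR = 0.9999 − 0.951 = 0.0489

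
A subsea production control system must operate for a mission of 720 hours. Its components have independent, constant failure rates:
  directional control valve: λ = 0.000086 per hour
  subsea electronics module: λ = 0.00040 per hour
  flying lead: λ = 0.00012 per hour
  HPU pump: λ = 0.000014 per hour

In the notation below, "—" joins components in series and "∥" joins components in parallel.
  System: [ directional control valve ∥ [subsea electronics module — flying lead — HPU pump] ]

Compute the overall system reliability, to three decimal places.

0.981

R(directional control valve) = exp(−0.000086 × 720) = 0.93996
R(subsea electronics module) = exp(−0.00040 × 720) = 0.74976
R(flying lead) = exp(−0.00012 × 720) = 0.91723
R(HPU pump) = exp(−0.000014 × 720) = 0.98997
Series (subsea electronics module, flying lead, and HPU pump): 0.74976 × 0.91723 × 0.98997 = 0.68080
Parallel (directional control valve and [0.68080]): 1 − (1 − 0.93996)(1 − 0.68080) = 0.981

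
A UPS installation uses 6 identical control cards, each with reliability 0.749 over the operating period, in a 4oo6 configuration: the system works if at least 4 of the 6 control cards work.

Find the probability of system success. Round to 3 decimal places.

R = Σ_{i=4}^{6} C(6,i) p^i (1−p)^{6−i} with p = 0.749
C(6,4)·0.749^4·0.251^2 = 0.29742
C(6,5)·0.749^5·0.251^1 = 0.35500
C(6,6)·0.749^6·0.251^0 = 0.17656
Sum = 0.829

0.829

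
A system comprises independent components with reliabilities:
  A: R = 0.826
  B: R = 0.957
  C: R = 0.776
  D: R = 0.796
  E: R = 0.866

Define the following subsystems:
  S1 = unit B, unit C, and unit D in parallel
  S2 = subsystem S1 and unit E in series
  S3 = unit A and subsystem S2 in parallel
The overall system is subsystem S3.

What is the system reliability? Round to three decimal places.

Parallel (B, C, and D): 1 − (1 − 0.95700)(1 − 0.77600)(1 − 0.79600) = 0.99804
Series ([0.99804] and E): 0.99804 × 0.86600 = 0.86430
Parallel (A and [0.86430]): 1 − (1 − 0.82600)(1 − 0.86430) = 0.976

0.976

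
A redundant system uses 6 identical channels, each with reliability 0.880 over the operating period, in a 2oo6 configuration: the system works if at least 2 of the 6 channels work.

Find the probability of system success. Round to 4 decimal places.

R = Σ_{i=2}^{6} C(6,i) p^i (1−p)^{6−i} with p = 0.880
C(6,2)·0.880^2·0.120^4 = 0.002409
C(6,3)·0.880^3·0.120^3 = 0.023552
C(6,4)·0.880^4·0.120^2 = 0.129534
C(6,5)·0.880^5·0.120^1 = 0.379967
C(6,6)·0.880^6·0.120^0 = 0.464404
Sum = 0.9999

0.9999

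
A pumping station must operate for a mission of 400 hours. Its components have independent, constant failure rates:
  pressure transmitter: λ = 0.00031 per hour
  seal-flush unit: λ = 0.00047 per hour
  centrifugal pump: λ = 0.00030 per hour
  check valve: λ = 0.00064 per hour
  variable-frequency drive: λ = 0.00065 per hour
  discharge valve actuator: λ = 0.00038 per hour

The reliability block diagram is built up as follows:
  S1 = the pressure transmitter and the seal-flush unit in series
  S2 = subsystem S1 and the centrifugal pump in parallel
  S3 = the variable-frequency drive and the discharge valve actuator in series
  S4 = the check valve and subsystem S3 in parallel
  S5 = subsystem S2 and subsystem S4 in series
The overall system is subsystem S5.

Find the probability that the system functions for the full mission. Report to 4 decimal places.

R(pressure transmitter) = exp(−0.00031 × 400) = 0.883380
R(seal-flush unit) = exp(−0.00047 × 400) = 0.828615
R(centrifugal pump) = exp(−0.00030 × 400) = 0.886920
R(check valve) = exp(−0.00064 × 400) = 0.774142
R(variable-frequency drive) = exp(−0.00065 × 400) = 0.771052
R(discharge valve actuator) = exp(−0.00038 × 400) = 0.858988
Series (pressure transmitter and seal-flush unit): 0.883380 × 0.828615 = 0.731982
Parallel ([0.731982] and centrifugal pump): 1 − (1 − 0.731982)(1 − 0.886920) = 0.969693
Series (variable-frequency drive and discharge valve actuator): 0.771052 × 0.858988 = 0.662324
Parallel (check valve and [0.662324]): 1 − (1 − 0.774142)(1 − 0.662324) = 0.923733
Series ([0.969693] and [0.923733]): 0.969693 × 0.923733 = 0.8957

0.8957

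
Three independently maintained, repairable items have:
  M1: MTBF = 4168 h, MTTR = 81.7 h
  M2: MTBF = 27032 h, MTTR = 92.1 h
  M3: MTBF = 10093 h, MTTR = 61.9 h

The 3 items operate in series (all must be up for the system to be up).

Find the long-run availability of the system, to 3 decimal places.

A(M1) = MTBF/(MTBF+MTTR) = 4168/(4168+81.7) = 0.980775
A(M2) = MTBF/(MTBF+MTTR) = 27032/(27032+92.1) = 0.996604
A(M3) = MTBF/(MTBF+MTTR) = 10093/(10093+61.9) = 0.993904
Series availability: 0.980775 × 0.996604 × 0.993904 = 0.971

0.971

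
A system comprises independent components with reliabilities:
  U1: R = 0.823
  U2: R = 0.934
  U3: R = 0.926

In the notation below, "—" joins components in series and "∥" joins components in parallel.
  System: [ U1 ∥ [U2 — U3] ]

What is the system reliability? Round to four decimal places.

Series (U2 and U3): 0.934000 × 0.926000 = 0.864884
Parallel (U1 and [0.864884]): 1 − (1 − 0.823000)(1 − 0.864884) = 0.9761

0.9761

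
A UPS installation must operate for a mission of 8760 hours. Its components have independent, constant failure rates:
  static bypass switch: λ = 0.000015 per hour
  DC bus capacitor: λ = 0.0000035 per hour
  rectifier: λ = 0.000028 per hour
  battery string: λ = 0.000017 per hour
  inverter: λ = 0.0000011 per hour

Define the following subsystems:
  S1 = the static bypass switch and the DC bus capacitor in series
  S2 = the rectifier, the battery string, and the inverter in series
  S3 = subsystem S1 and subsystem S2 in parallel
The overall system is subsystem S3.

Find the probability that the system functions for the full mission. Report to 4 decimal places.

R(static bypass switch) = exp(−0.000015 × 8760) = 0.876867
R(DC bus capacitor) = exp(−0.0000035 × 8760) = 0.969805
R(rectifier) = exp(−0.000028 × 8760) = 0.782485
R(battery string) = exp(−0.000017 × 8760) = 0.861638
R(inverter) = exp(−0.0000011 × 8760) = 0.990410
Series (static bypass switch and DC bus capacitor): 0.876867 × 0.969805 = 0.850390
Series (rectifier, battery string, and inverter): 0.782485 × 0.861638 × 0.990410 = 0.667753
Parallel ([0.850390] and [0.667753]): 1 − (1 − 0.850390)(1 − 0.667753) = 0.9503

0.9503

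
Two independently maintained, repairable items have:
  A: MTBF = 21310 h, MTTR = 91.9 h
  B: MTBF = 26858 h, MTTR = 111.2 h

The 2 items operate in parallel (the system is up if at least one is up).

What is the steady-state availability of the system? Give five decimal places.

0.99998

A(A) = MTBF/(MTBF+MTTR) = 21310/(21310+91.9) = 0.995706
A(B) = MTBF/(MTBF+MTTR) = 26858/(26858+111.2) = 0.995877
Parallel availability: 1 − (1 − 0.995706)(1 − 0.995877) = 0.99998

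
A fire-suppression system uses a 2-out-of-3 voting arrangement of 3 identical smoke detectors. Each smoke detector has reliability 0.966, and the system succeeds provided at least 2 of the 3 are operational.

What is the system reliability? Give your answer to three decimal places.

0.997

R = Σ_{i=2}^{3} C(3,i) p^i (1−p)^{3−i} with p = 0.966
C(3,2)·0.966^2·0.034^1 = 0.09518
C(3,3)·0.966^3·0.034^0 = 0.90143
Sum = 0.997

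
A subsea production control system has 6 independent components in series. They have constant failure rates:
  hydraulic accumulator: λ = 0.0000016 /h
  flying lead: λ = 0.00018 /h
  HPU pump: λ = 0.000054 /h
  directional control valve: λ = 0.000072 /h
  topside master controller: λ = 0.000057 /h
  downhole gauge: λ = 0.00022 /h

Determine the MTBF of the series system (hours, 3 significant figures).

Series of exponential components: λ_sys = Σ λ_i
λ_sys = 0.0000016 + 0.00018 + 0.000054 + 0.000072 + 0.000057 + 0.00022 = 5.8460e-04 /h
MTBF = 1 / λ_sys = 1710 h

1710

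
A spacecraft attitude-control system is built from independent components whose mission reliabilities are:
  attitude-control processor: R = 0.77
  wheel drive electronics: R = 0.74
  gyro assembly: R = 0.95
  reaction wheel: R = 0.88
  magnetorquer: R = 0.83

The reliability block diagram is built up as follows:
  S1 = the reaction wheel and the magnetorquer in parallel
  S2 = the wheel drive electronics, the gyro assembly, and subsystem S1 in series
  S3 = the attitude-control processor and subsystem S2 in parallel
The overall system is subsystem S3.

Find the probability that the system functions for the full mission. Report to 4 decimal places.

0.9284

Parallel (reaction wheel and magnetorquer): 1 − (1 − 0.880000)(1 − 0.830000) = 0.979600
Series (wheel drive electronics, gyro assembly, and [0.979600]): 0.740000 × 0.950000 × 0.979600 = 0.688659
Parallel (attitude-control processor and [0.688659]): 1 − (1 − 0.770000)(1 − 0.688659) = 0.9284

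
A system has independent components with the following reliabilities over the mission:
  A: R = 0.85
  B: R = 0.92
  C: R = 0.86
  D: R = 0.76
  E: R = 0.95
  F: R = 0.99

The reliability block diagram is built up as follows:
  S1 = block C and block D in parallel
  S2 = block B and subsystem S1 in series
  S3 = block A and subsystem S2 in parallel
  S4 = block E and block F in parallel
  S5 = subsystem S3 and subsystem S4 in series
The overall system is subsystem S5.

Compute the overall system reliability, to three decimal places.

0.983

Parallel (C and D): 1 − (1 − 0.86000)(1 − 0.76000) = 0.96640
Series (B and [0.96640]): 0.92000 × 0.96640 = 0.88909
Parallel (A and [0.88909]): 1 − (1 − 0.85000)(1 − 0.88909) = 0.98336
Parallel (E and F): 1 − (1 − 0.95000)(1 − 0.99000) = 0.99950
Series ([0.98336] and [0.99950]): 0.98336 × 0.99950 = 0.983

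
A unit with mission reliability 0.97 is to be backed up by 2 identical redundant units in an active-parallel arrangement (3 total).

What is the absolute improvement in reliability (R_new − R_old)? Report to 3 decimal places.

0.030

R_before = 0.97
R_after = 1 − (1 − 0.97)^3 = 1.000
ΔR = 1.000 − 0.97 = 0.030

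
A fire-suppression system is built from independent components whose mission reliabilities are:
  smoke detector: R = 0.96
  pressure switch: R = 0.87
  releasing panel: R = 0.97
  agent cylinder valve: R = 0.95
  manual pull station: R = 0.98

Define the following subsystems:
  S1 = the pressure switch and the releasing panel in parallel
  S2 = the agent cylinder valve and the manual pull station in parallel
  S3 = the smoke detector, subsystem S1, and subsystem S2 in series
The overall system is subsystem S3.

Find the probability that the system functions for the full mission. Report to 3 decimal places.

0.955

Parallel (pressure switch and releasing panel): 1 − (1 − 0.87000)(1 − 0.97000) = 0.99610
Parallel (agent cylinder valve and manual pull station): 1 − (1 − 0.95000)(1 − 0.98000) = 0.99900
Series (smoke detector, [0.99610], and [0.99900]): 0.96000 × 0.99610 × 0.99900 = 0.955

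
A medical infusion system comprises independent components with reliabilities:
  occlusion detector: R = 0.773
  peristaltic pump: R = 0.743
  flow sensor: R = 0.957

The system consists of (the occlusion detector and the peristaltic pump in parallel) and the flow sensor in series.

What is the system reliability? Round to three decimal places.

0.901

Parallel (occlusion detector and peristaltic pump): 1 − (1 − 0.77300)(1 − 0.74300) = 0.94166
Series ([0.94166] and flow sensor): 0.94166 × 0.95700 = 0.901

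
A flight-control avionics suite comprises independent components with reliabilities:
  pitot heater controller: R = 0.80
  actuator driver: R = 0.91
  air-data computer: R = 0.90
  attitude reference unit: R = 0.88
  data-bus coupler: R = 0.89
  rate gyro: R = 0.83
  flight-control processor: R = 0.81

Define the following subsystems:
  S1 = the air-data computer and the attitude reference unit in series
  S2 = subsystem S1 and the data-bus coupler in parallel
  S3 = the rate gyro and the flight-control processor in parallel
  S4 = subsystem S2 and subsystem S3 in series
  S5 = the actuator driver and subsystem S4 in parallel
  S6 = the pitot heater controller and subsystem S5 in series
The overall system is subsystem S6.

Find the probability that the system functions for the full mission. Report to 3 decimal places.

Series (air-data computer and attitude reference unit): 0.90000 × 0.88000 = 0.79200
Parallel ([0.79200] and data-bus coupler): 1 − (1 − 0.79200)(1 − 0.89000) = 0.97712
Parallel (rate gyro and flight-control processor): 1 − (1 − 0.83000)(1 − 0.81000) = 0.96770
Series ([0.97712] and [0.96770]): 0.97712 × 0.96770 = 0.94556
Parallel (actuator driver and [0.94556]): 1 − (1 − 0.91000)(1 − 0.94556) = 0.99510
Series (pitot heater controller and [0.99510]): 0.80000 × 0.99510 = 0.796

0.796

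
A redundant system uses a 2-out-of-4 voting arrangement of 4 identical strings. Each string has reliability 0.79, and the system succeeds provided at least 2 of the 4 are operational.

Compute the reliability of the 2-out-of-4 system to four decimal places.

R = Σ_{i=2}^{4} C(4,i) p^i (1−p)^{4−i} with p = 0.79
C(4,2)·0.79^2·0.21^2 = 0.165137
C(4,3)·0.79^3·0.21^1 = 0.414153
C(4,4)·0.79^4·0.21^0 = 0.389501
Sum = 0.9688

0.9688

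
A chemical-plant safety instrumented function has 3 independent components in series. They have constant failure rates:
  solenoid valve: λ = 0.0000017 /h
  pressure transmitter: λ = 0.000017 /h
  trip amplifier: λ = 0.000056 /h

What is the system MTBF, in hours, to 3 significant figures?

13400

Series of exponential components: λ_sys = Σ λ_i
λ_sys = 0.0000017 + 0.000017 + 0.000056 = 7.4700e-05 /h
MTBF = 1 / λ_sys = 13400 h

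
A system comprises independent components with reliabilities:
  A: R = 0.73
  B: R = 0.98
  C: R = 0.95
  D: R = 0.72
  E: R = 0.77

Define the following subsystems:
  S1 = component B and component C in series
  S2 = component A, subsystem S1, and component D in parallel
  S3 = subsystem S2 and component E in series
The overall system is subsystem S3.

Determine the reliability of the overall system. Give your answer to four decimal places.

0.7660

Series (B and C): 0.980000 × 0.950000 = 0.931000
Parallel (A, [0.931000], and D): 1 − (1 − 0.730000)(1 − 0.931000)(1 − 0.720000) = 0.994784
Series ([0.994784] and E): 0.994784 × 0.770000 = 0.7660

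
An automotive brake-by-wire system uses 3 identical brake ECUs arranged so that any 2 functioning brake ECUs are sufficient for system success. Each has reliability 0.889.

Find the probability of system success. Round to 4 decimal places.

R = Σ_{i=2}^{3} C(3,i) p^i (1−p)^{3−i} with p = 0.889
C(3,2)·0.889^2·0.111^1 = 0.263177
C(3,3)·0.889^3·0.111^0 = 0.702595
Sum = 0.9658

0.9658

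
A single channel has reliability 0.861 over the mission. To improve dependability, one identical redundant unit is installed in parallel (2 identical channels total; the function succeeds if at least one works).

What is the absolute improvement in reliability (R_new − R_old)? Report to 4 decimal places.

R_before = 0.861
R_after = 1 − (1 − 0.861)^2 = 0.9807
ΔR = 0.9807 − 0.861 = 0.1197

0.1197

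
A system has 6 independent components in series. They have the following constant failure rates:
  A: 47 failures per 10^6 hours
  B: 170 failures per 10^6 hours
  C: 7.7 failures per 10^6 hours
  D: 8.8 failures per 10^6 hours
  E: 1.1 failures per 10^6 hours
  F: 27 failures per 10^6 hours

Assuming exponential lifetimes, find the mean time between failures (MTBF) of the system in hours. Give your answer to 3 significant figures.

Series of exponential components: λ_sys = Σ λ_i
λ_sys = 0.000047 + 0.00017 + 0.0000077 + 0.0000088 + 0.0000011 + 0.000027 = 2.6160e-04 /h
MTBF = 1 / λ_sys = 3820 h

3820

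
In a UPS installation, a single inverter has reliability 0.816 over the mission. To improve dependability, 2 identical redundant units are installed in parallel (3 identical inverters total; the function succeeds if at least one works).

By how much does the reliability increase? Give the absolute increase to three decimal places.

0.178

R_before = 0.816
R_after = 1 − (1 − 0.816)^3 = 0.994
ΔR = 0.994 − 0.816 = 0.178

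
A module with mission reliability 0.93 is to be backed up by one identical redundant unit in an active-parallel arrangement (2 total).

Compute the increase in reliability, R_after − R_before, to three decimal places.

0.065

R_before = 0.93
R_after = 1 − (1 − 0.93)^2 = 0.995
ΔR = 0.995 − 0.93 = 0.065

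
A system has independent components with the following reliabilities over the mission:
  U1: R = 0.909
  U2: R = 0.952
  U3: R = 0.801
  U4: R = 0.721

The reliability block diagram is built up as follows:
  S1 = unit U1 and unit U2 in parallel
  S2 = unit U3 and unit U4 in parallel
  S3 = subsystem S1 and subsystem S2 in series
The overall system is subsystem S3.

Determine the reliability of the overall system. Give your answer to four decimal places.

0.9404

Parallel (U1 and U2): 1 − (1 − 0.909000)(1 − 0.952000) = 0.995632
Parallel (U3 and U4): 1 − (1 − 0.801000)(1 − 0.721000) = 0.944479
Series ([0.995632] and [0.944479]): 0.995632 × 0.944479 = 0.9404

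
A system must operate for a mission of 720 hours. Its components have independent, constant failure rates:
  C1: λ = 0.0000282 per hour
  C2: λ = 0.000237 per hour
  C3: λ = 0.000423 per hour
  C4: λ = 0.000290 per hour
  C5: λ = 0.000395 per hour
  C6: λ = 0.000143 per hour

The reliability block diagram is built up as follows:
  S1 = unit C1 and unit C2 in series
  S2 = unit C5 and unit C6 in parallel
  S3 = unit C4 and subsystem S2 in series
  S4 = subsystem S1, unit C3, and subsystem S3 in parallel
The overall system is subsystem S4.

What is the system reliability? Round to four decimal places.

R(C1) = exp(−0.0000282 × 720) = 0.979901
R(C2) = exp(−0.000237 × 720) = 0.843125
R(C3) = exp(−0.000423 × 720) = 0.737448
R(C4) = exp(−0.000290 × 720) = 0.811558
R(C5) = exp(−0.000395 × 720) = 0.752466
R(C6) = exp(−0.000143 × 720) = 0.902163
Series (C1 and C2): 0.979901 × 0.843125 = 0.826179
Parallel (C5 and C6): 1 − (1 − 0.752466)(1 − 0.902163) = 0.975782
Series (C4 and [0.975782]): 0.811558 × 0.975782 = 0.791904
Parallel ([0.826179], C3, and [0.791904]): 1 − (1 − 0.826179)(1 − 0.737448)(1 − 0.791904) = 0.9905

0.9905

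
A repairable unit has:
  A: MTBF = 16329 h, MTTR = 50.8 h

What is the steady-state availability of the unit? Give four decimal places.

A(A) = MTBF/(MTBF+MTTR) = 16329/(16329+50.8) = 0.9969

0.9969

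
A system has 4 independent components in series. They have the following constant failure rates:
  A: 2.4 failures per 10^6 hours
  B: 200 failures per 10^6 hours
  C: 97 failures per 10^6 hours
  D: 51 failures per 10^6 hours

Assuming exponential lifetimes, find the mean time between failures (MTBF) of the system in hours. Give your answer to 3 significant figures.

2850

Series of exponential components: λ_sys = Σ λ_i
λ_sys = 0.0000024 + 0.00020 + 0.000097 + 0.000051 = 3.5040e-04 /h
MTBF = 1 / λ_sys = 2850 h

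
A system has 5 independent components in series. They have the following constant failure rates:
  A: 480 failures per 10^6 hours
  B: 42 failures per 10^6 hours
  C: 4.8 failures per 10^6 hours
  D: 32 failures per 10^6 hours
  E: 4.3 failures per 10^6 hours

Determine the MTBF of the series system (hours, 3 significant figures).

Series of exponential components: λ_sys = Σ λ_i
λ_sys = 0.00048 + 0.000042 + 0.0000048 + 0.000032 + 0.0000043 = 5.6310e-04 /h
MTBF = 1 / λ_sys = 1780 h

1780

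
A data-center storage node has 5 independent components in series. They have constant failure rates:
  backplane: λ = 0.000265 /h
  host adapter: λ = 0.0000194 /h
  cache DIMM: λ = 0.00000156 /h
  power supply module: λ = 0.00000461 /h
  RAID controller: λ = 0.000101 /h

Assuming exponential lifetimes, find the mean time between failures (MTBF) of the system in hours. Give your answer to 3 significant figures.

Series of exponential components: λ_sys = Σ λ_i
λ_sys = 0.000265 + 0.0000194 + 0.00000156 + 0.00000461 + 0.000101 = 3.9157e-04 /h
MTBF = 1 / λ_sys = 2550 h

2550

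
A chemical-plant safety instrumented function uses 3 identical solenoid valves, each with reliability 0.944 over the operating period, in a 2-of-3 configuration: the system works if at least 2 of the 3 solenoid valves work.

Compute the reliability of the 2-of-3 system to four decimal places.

R = Σ_{i=2}^{3} C(3,i) p^i (1−p)^{3−i} with p = 0.944
C(3,2)·0.944^2·0.056^1 = 0.149711
C(3,3)·0.944^3·0.056^0 = 0.841232
Sum = 0.9909

0.9909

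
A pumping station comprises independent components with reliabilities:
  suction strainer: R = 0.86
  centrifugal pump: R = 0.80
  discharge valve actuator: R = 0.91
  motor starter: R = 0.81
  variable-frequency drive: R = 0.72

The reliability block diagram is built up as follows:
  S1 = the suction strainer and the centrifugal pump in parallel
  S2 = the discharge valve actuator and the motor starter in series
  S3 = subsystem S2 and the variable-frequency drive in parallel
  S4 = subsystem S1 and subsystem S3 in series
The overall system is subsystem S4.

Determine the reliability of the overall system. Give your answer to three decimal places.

Parallel (suction strainer and centrifugal pump): 1 − (1 − 0.86000)(1 − 0.80000) = 0.97200
Series (discharge valve actuator and motor starter): 0.91000 × 0.81000 = 0.73710
Parallel ([0.73710] and variable-frequency drive): 1 − (1 − 0.73710)(1 − 0.72000) = 0.92639
Series ([0.97200] and [0.92639]): 0.97200 × 0.92639 = 0.900

0.900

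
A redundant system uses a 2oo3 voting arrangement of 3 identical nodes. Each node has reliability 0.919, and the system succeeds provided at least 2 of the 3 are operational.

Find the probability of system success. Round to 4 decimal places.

0.9814

R = Σ_{i=2}^{3} C(3,i) p^i (1−p)^{3−i} with p = 0.919
C(3,2)·0.919^2·0.081^1 = 0.205228
C(3,3)·0.919^3·0.081^0 = 0.776152
Sum = 0.9814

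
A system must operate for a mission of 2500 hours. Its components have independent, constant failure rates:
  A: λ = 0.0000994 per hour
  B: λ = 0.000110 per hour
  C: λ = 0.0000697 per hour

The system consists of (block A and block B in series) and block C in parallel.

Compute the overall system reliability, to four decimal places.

R(A) = exp(−0.0000994 × 2500) = 0.779970
R(B) = exp(−0.000110 × 2500) = 0.759572
R(C) = exp(−0.0000697 × 2500) = 0.840087
Series (A and B): 0.779970 × 0.759572 = 0.592443
Parallel ([0.592443] and C): 1 − (1 − 0.592443)(1 − 0.840087) = 0.9348

0.9348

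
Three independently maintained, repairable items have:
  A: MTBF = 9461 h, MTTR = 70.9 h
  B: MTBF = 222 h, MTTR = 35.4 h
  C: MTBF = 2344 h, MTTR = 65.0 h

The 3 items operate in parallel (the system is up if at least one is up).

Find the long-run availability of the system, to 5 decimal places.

A(A) = MTBF/(MTBF+MTTR) = 9461/(9461+70.9) = 0.992562
A(B) = MTBF/(MTBF+MTTR) = 222/(222+35.4) = 0.862471
A(C) = MTBF/(MTBF+MTTR) = 2344/(2344+65.0) = 0.973018
Parallel availability: 1 − (1 − 0.992562)(1 − 0.862471)(1 − 0.973018) = 0.99997

0.99997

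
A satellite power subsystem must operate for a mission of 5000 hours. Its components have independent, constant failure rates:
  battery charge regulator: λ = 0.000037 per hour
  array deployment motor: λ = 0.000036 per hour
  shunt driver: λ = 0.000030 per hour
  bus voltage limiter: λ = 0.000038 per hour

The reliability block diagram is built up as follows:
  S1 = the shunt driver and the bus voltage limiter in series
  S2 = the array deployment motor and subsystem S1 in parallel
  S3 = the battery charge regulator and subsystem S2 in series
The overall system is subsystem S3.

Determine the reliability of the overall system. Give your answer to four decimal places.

0.7916

R(battery charge regulator) = exp(−0.000037 × 5000) = 0.831104
R(array deployment motor) = exp(−0.000036 × 5000) = 0.835270
R(shunt driver) = exp(−0.000030 × 5000) = 0.860708
R(bus voltage limiter) = exp(−0.000038 × 5000) = 0.826959
Series (shunt driver and bus voltage limiter): 0.860708 × 0.826959 = 0.711770
Parallel (array deployment motor and [0.711770]): 1 − (1 − 0.835270)(1 − 0.711770) = 0.952520
Series (battery charge regulator and [0.952520]): 0.831104 × 0.952520 = 0.7916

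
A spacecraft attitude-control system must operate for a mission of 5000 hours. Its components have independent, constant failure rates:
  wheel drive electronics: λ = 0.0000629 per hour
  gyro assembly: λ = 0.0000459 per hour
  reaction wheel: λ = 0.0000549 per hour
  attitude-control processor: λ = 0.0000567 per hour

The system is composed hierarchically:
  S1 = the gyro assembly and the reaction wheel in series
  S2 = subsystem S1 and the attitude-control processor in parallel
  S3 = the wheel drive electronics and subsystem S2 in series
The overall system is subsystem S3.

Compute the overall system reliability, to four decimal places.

0.6588

R(wheel drive electronics) = exp(−0.0000629 × 5000) = 0.730154
R(gyro assembly) = exp(−0.0000459 × 5000) = 0.794931
R(reaction wheel) = exp(−0.0000549 × 5000) = 0.759952
R(attitude-control processor) = exp(−0.0000567 × 5000) = 0.753143
Series (gyro assembly and reaction wheel): 0.794931 × 0.759952 = 0.604109
Parallel ([0.604109] and attitude-control processor): 1 − (1 − 0.604109)(1 − 0.753143) = 0.902272
Series (wheel drive electronics and [0.902272]): 0.730154 × 0.902272 = 0.6588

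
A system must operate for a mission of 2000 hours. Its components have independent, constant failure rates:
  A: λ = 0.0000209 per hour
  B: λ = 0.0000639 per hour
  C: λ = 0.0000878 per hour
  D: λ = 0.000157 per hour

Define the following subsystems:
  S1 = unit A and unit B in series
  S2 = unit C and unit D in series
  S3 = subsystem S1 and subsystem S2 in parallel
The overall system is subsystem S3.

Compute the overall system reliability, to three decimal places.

0.940

R(A) = exp(−0.0000209 × 2000) = 0.95906
R(B) = exp(−0.0000639 × 2000) = 0.88003
R(C) = exp(−0.0000878 × 2000) = 0.83895
R(D) = exp(−0.000157 × 2000) = 0.73052
Series (A and B): 0.95906 × 0.88003 = 0.84400
Series (C and D): 0.83895 × 0.73052 = 0.61287
Parallel ([0.84400] and [0.61287]): 1 − (1 − 0.84400)(1 − 0.61287) = 0.940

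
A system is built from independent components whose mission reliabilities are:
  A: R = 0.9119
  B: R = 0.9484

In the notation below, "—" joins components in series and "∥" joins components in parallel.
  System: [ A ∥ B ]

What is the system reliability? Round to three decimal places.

Parallel (A and B): 1 − (1 − 0.91190)(1 − 0.94840) = 0.995

0.995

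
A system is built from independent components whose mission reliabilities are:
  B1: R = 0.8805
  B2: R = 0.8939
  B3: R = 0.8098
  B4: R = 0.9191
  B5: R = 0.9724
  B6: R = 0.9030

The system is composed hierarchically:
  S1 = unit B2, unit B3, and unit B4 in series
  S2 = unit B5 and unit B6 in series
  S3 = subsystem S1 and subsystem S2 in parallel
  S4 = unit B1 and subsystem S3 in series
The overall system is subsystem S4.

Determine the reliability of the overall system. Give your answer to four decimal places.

Series (B2, B3, and B4): 0.893900 × 0.809800 × 0.919100 = 0.665318
Series (B5 and B6): 0.972400 × 0.903000 = 0.878077
Parallel ([0.665318] and [0.878077]): 1 − (1 − 0.665318)(1 − 0.878077) = 0.959195
Series (B1 and [0.959195]): 0.880500 × 0.959195 = 0.8446

0.8446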